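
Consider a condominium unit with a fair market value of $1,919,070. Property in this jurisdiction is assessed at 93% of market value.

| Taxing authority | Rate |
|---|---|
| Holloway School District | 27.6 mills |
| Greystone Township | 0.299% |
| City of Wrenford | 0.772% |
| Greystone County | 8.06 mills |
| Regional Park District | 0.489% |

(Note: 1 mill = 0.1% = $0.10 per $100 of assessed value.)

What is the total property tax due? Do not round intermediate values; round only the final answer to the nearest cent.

Assessed value = $1,919,070 × 0.93 = $1,784,735.1
Holloway School District: $1,784,735.1 × 0.0276 = $49,258.68876
Greystone Township: $1,784,735.1 × 0.00299 = $5,336.357949
City of Wrenford: $1,784,735.1 × 0.00772 = $13,778.154972
Greystone County: $1,784,735.1 × 0.00806 = $14,384.964906
Regional Park District: $1,784,735.1 × 0.00489 = $8,727.354639
Total = $91,485.521226

$91,485.52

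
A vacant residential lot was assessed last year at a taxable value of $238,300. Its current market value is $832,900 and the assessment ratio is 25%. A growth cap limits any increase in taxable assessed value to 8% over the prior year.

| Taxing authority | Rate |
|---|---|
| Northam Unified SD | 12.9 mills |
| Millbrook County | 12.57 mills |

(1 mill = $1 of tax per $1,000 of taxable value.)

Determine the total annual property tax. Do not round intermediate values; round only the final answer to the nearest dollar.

$5,303

Uncapped assessed value = $832,900 × 0.25 = $208,225
Cap limit = $238,300 × 1.08 = $257,364
Taxable assessed value = min($208,225, $257,364) = $208,225 (cap does not bind)
Northam Unified SD: $208,225 × 0.0129 = $2,686.1025
Millbrook County: $208,225 × 0.01257 = $2,617.38825
Total = $5,303.49075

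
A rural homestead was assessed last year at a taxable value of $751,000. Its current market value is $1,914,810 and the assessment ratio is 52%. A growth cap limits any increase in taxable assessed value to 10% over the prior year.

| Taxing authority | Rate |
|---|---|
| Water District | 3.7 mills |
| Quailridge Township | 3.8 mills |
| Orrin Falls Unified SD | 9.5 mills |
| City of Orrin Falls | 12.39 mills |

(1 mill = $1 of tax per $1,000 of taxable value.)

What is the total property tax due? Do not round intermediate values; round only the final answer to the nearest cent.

$24,279.08

Uncapped assessed value = $1,914,810 × 0.52 = $995,701.2
Cap limit = $751,000 × 1.1 = $826,100
Taxable assessed value = min($995,701.2, $826,100) = $826,100 (cap binds)
Water District: $826,100 × 0.0037 = $3,056.57
Quailridge Township: $826,100 × 0.0038 = $3,139.18
Orrin Falls Unified SD: $826,100 × 0.0095 = $7,847.95
City of Orrin Falls: $826,100 × 0.01239 = $10,235.379
Total = $24,279.079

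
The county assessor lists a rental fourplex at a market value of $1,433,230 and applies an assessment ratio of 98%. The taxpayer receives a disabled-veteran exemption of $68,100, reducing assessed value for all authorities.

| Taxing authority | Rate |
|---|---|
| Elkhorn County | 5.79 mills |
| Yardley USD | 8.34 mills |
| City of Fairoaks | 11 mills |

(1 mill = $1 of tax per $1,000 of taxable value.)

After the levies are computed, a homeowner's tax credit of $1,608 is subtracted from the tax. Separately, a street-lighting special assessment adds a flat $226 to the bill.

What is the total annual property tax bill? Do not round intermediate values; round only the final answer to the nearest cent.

$32,203.38

Assessed value = $1,433,230 × 0.98 = $1,404,565.4
Taxable value = $1,404,565.4 − $68,100 = $1,336,465.4
Elkhorn County: $1,336,465.4 × 0.00579 = $7,738.134666
Yardley USD: $1,336,465.4 × 0.00834 = $11,146.121436
City of Fairoaks: $1,336,465.4 × 0.011 = $14,701.1194
Levies subtotal = $33,585.375502
After credit = $33,585.375502 − $1,608 = $31,977.375502
Total = $31,977.375502 + $226 = $32,203.375502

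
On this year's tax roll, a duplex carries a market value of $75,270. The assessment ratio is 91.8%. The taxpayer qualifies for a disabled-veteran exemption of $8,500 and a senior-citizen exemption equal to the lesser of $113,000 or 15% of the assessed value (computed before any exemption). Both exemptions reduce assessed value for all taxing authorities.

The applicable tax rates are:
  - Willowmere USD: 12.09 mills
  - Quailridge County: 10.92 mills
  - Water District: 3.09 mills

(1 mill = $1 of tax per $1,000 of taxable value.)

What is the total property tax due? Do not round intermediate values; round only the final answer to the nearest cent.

$1,311.09

Assessed value = $75,270 × 0.918 = $69,097.86
Senior-citizen exemption = min($113,000, 15% × $69,097.86) = min($113,000, $10,364.679) = $10,364.679 (percentage binds)
Taxable value = $69,097.86 − $8,500 − $10,364.679 = $50,233.181
Willowmere USD: $50,233.181 × 0.01209 = $607.31915829
Quailridge County: $50,233.181 × 0.01092 = $548.54633652
Water District: $50,233.181 × 0.00309 = $155.22052929
Total = $1,311.0860241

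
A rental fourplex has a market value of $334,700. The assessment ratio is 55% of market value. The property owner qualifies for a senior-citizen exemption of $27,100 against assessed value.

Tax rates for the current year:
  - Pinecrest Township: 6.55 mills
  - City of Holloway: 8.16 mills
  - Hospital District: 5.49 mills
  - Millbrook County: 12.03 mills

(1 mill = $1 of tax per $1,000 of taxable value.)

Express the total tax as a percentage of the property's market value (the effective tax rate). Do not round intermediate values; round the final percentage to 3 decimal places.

Assessed value = $334,700 × 0.55 = $184,085
Taxable value = $184,085 − $27,100 = $156,985
Pinecrest Township: $156,985 × 0.00655 = $1,028.25175
City of Holloway: $156,985 × 0.00816 = $1,280.9976
Hospital District: $156,985 × 0.00549 = $861.84765
Millbrook County: $156,985 × 0.01203 = $1,888.52955
Total tax = $5,059.62655
Effective rate = $5,059.62655 ÷ $334,700 = 1.512% of market value

1.512%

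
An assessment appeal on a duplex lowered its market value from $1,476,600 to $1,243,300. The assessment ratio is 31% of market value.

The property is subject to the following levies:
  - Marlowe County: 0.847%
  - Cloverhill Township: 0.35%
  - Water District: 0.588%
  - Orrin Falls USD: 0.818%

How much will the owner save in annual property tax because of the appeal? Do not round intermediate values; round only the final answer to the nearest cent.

$1,882.57

Old assessed value = $1,476,600 × 0.31 = $457,746
New assessed value = $1,243,300 × 0.31 = $385,423
Combined rate = 0.00847 + 0.0035 + 0.00588 + 0.00818 = 0.02603
Old tax = $457,746 × 0.02603 = $11,915.12838
New tax = $385,423 × 0.02603 = $10,032.56069
Reduction = $11,915.12838 − $10,032.56069 = $1,882.56769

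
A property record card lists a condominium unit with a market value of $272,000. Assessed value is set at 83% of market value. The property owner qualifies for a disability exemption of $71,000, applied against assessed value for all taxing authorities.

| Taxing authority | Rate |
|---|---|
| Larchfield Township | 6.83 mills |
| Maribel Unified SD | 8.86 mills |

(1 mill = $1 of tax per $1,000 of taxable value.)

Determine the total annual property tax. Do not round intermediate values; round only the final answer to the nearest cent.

$2,428.18

Assessed value = $272,000 × 0.83 = $225,760
Taxable value = $225,760 − $71,000 = $154,760
Larchfield Township: $154,760 × 0.00683 = $1,057.0108
Maribel Unified SD: $154,760 × 0.00886 = $1,371.1736
Total = $1,057.0108 + $1,371.1736 = $2,428.1844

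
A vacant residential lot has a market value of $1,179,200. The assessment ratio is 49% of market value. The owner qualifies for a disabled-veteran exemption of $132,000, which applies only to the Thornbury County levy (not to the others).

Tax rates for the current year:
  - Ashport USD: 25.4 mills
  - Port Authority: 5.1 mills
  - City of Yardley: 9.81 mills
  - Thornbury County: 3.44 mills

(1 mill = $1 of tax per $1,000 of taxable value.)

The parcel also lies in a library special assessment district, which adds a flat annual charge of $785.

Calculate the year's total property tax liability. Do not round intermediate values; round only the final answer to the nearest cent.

Assessed value = $1,179,200 × 0.49 = $577,808
Ashport USD: $577,808 × 0.0254 = $14,676.3232
Port Authority: $577,808 × 0.0051 = $2,946.8208
City of Yardley: $577,808 × 0.00981 = $5,668.29648
Thornbury County: ($577,808 − $132,000) × 0.00344 = $445,808 × 0.00344 = $1,533.57952
Levies subtotal = $24,825.02
Total = $24,825.02 + $785 = $25,610.02

$25,610.02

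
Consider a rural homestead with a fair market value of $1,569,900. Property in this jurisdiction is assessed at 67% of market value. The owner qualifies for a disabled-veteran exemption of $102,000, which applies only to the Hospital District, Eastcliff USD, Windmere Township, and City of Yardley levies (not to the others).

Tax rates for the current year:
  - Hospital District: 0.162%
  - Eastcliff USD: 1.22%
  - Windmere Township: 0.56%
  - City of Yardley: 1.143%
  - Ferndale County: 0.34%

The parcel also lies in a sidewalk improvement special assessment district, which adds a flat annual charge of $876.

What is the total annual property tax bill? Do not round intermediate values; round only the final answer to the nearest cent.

$33,754.58

Assessed value = $1,569,900 × 0.67 = $1,051,833
Hospital District: ($1,051,833 − $102,000) × 0.00162 = $949,833 × 0.00162 = $1,538.72946
Eastcliff USD: ($1,051,833 − $102,000) × 0.0122 = $949,833 × 0.0122 = $11,587.9626
Windmere Township: ($1,051,833 − $102,000) × 0.0056 = $949,833 × 0.0056 = $5,319.0648
City of Yardley: ($1,051,833 − $102,000) × 0.01143 = $949,833 × 0.01143 = $10,856.59119
Ferndale County: $1,051,833 × 0.0034 = $3,576.2322
Levies subtotal = $32,878.58025
Total = $32,878.58025 + $876 = $33,754.58025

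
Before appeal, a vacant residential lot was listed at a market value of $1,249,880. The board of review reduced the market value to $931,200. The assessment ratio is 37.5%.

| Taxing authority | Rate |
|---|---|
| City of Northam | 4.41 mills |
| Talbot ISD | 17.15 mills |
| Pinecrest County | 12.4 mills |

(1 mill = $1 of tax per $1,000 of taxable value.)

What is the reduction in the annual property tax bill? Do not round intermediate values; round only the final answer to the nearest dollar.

Old assessed value = $1,249,880 × 0.375 = $468,705
New assessed value = $931,200 × 0.375 = $349,200
Combined rate = 0.00441 + 0.01715 + 0.0124 = 0.03396
Old tax = $468,705 × 0.03396 = $15,917.2218
New tax = $349,200 × 0.03396 = $11,858.832
Reduction = $15,917.2218 − $11,858.832 = $4,058.3898

$4,058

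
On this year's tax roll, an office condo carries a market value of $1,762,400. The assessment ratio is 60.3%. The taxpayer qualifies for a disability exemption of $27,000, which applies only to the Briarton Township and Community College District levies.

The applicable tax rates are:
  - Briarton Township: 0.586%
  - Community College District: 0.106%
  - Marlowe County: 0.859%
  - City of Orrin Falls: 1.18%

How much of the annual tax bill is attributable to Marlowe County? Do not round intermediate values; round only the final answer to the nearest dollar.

Assessed value = $1,762,400 × 0.603 = $1,062,727.2
Marlowe County taxable value = $1,062,727.2 (exemption does not apply)
Marlowe County levy = $1,062,727.2 × 0.00859 = $9,128.826648

$9,129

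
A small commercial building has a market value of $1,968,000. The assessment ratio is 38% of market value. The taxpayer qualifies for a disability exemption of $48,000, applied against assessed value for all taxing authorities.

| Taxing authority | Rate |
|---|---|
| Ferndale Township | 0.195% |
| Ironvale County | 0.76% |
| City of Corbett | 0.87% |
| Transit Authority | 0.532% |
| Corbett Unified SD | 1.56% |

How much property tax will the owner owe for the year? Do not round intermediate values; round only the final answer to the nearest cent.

$27,412.73

Assessed value = $1,968,000 × 0.38 = $747,840
Taxable value = $747,840 − $48,000 = $699,840
Ferndale Township: $699,840 × 0.00195 = $1,364.688
Ironvale County: $699,840 × 0.0076 = $5,318.784
City of Corbett: $699,840 × 0.0087 = $6,088.608
Transit Authority: $699,840 × 0.00532 = $3,723.1488
Corbett Unified SD: $699,840 × 0.0156 = $10,917.504
Total = $1,364.688 + $5,318.784 + $6,088.608 + $3,723.1488 + $10,917.504 = $27,412.7328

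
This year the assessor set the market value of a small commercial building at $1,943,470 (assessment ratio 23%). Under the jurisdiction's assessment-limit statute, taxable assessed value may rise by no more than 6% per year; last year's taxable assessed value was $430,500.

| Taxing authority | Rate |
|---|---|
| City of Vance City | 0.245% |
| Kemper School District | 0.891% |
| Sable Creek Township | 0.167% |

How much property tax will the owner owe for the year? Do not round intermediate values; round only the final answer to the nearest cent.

$5,824.39

Uncapped assessed value = $1,943,470 × 0.23 = $446,998.1
Cap limit = $430,500 × 1.06 = $456,330
Taxable assessed value = min($446,998.1, $456,330) = $446,998.1 (cap does not bind)
City of Vance City: $446,998.1 × 0.00245 = $1,095.145345
Kemper School District: $446,998.1 × 0.00891 = $3,982.753071
Sable Creek Township: $446,998.1 × 0.00167 = $746.486827
Total = $5,824.385243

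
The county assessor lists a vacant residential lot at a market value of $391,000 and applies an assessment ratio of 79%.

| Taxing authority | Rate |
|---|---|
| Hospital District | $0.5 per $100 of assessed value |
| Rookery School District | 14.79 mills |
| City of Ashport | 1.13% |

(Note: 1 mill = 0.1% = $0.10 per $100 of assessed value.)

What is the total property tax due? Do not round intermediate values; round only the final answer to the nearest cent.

Assessed value = $391,000 × 0.79 = $308,890
Hospital District: $308,890 × 0.005 = $1,544.45
Rookery School District: $308,890 × 0.01479 = $4,568.4831
City of Ashport: $308,890 × 0.0113 = $3,490.457
Total = $9,603.3901

$9,603.39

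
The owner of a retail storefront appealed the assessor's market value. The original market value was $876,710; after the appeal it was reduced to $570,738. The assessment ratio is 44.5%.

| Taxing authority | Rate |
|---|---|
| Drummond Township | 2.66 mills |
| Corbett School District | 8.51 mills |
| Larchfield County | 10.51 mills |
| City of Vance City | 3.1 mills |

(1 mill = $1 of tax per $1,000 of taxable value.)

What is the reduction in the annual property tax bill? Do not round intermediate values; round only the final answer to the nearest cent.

$3,373.98

Old assessed value = $876,710 × 0.445 = $390,135.95
New assessed value = $570,738 × 0.445 = $253,978.41
Combined rate = 0.00266 + 0.00851 + 0.01051 + 0.0031 = 0.02478
Old tax = $390,135.95 × 0.02478 = $9,667.568841
New tax = $253,978.41 × 0.02478 = $6,293.5849998
Reduction = $9,667.568841 − $6,293.5849998 = $3,373.9838412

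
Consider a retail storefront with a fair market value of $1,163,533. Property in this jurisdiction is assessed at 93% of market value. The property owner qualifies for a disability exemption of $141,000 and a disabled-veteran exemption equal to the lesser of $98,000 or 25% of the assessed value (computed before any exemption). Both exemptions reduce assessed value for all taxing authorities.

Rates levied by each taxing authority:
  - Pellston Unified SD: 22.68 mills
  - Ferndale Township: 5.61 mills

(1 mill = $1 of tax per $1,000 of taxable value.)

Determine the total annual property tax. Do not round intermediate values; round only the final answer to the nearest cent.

Assessed value = $1,163,533 × 0.93 = $1,082,085.69
Disabled-veteran exemption = min($98,000, 25% × $1,082,085.69) = min($98,000, $270,521.4225) = $98,000 (dollar cap binds)
Taxable value = $1,082,085.69 − $141,000 − $98,000 = $843,085.69
Pellston Unified SD: $843,085.69 × 0.02268 = $19,121.1834492
Ferndale Township: $843,085.69 × 0.00561 = $4,729.7107209
Total = $23,850.8941701

$23,850.89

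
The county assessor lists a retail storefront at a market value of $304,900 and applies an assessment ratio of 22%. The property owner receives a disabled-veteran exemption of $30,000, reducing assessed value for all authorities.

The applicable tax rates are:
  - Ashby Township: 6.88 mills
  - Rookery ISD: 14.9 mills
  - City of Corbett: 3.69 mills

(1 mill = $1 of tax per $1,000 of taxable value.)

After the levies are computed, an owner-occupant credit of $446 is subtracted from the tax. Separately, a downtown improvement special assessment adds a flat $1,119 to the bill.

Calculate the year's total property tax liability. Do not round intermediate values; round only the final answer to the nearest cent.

Assessed value = $304,900 × 0.22 = $67,078
Taxable value = $67,078 − $30,000 = $37,078
Ashby Township: $37,078 × 0.00688 = $255.09664
Rookery ISD: $37,078 × 0.0149 = $552.4622
City of Corbett: $37,078 × 0.00369 = $136.81782
Levies subtotal = $944.37666
After credit = $944.37666 − $446 = $498.37666
Total = $498.37666 + $1,119 = $1,617.37666

$1,617.38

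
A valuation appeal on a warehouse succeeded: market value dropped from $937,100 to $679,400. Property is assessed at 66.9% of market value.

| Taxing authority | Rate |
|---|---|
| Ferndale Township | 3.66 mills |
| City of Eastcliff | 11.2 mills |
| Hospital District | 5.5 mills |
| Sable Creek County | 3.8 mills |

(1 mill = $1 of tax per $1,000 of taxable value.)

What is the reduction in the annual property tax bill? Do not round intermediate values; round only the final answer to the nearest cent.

$4,165.22

Old assessed value = $937,100 × 0.669 = $626,919.9
New assessed value = $679,400 × 0.669 = $454,518.6
Combined rate = 0.00366 + 0.0112 + 0.0055 + 0.0038 = 0.02416
Old tax = $626,919.9 × 0.02416 = $15,146.384784
New tax = $454,518.6 × 0.02416 = $10,981.169376
Reduction = $15,146.384784 − $10,981.169376 = $4,165.215408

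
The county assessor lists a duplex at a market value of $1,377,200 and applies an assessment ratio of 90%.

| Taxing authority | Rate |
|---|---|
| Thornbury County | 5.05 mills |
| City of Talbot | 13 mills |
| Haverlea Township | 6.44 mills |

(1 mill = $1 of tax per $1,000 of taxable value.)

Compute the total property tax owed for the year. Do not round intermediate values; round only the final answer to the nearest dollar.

$30,355

Assessed value = $1,377,200 × 0.9 = $1,239,480
Thornbury County: $1,239,480 × 0.00505 = $6,259.374
City of Talbot: $1,239,480 × 0.013 = $16,113.24
Haverlea Township: $1,239,480 × 0.00644 = $7,982.2512
Total = $6,259.374 + $16,113.24 + $7,982.2512 = $30,354.8652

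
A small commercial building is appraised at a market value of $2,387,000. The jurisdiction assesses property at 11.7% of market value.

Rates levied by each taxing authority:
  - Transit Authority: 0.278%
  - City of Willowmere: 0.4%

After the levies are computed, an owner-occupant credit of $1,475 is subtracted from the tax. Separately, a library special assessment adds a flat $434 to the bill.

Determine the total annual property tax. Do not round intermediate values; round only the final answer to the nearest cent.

Assessed value = $2,387,000 × 0.117 = $279,279
Transit Authority: $279,279 × 0.00278 = $776.39562
City of Willowmere: $279,279 × 0.004 = $1,117.116
Levies subtotal = $1,893.51162
After credit = $1,893.51162 − $1,475 = $418.51162
Total = $418.51162 + $434 = $852.51162

$852.51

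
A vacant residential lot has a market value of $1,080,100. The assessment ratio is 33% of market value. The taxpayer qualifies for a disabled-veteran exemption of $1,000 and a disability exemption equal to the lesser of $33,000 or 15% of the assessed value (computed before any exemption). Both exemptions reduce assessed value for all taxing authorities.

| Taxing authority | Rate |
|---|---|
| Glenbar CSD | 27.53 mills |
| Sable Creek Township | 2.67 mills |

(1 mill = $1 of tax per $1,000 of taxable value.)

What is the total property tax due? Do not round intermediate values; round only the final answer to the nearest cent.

$9,737.48

Assessed value = $1,080,100 × 0.33 = $356,433
Disability exemption = min($33,000, 15% × $356,433) = min($33,000, $53,464.95) = $33,000 (dollar cap binds)
Taxable value = $356,433 − $1,000 − $33,000 = $322,433
Glenbar CSD: $322,433 × 0.02753 = $8,876.58049
Sable Creek Township: $322,433 × 0.00267 = $860.89611
Total = $9,737.4766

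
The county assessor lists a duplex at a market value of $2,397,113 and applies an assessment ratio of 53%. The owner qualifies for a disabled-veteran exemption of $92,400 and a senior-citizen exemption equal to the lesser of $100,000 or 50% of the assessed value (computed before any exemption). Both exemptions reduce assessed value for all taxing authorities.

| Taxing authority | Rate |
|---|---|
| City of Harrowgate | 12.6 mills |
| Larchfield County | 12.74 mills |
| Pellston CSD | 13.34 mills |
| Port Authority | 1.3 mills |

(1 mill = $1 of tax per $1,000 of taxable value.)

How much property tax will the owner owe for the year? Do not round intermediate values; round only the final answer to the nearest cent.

$43,101.23

Assessed value = $2,397,113 × 0.53 = $1,270,469.89
Senior-citizen exemption = min($100,000, 50% × $1,270,469.89) = min($100,000, $635,234.945) = $100,000 (dollar cap binds)
Taxable value = $1,270,469.89 − $92,400 − $100,000 = $1,078,069.89
City of Harrowgate: $1,078,069.89 × 0.0126 = $13,583.680614
Larchfield County: $1,078,069.89 × 0.01274 = $13,734.6103986
Pellston CSD: $1,078,069.89 × 0.01334 = $14,381.4523326
Port Authority: $1,078,069.89 × 0.0013 = $1,401.490857
Total = $43,101.2342022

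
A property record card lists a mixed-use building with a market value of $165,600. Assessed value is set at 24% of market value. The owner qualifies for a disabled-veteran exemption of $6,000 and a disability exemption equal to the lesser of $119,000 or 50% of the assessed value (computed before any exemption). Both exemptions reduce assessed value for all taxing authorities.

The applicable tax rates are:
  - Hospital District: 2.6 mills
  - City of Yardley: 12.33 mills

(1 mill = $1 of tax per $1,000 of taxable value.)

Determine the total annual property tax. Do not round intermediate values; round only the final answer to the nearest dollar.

$207

Assessed value = $165,600 × 0.24 = $39,744
Disability exemption = min($119,000, 50% × $39,744) = min($119,000, $19,872) = $19,872 (percentage binds)
Taxable value = $39,744 − $6,000 − $19,872 = $13,872
Hospital District: $13,872 × 0.0026 = $36.0672
City of Yardley: $13,872 × 0.01233 = $171.04176
Total = $207.10896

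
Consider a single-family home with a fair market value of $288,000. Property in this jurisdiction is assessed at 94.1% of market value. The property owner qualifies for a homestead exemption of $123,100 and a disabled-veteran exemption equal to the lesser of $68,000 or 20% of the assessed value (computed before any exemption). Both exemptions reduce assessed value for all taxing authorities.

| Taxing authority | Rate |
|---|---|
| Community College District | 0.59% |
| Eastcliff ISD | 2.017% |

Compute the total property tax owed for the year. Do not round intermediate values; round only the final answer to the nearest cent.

$2,442.93

Assessed value = $288,000 × 0.941 = $271,008
Disabled-veteran exemption = min($68,000, 20% × $271,008) = min($68,000, $54,201.6) = $54,201.6 (percentage binds)
Taxable value = $271,008 − $123,100 − $54,201.6 = $93,706.4
Community College District: $93,706.4 × 0.0059 = $552.86776
Eastcliff ISD: $93,706.4 × 0.02017 = $1,890.058088
Total = $2,442.925848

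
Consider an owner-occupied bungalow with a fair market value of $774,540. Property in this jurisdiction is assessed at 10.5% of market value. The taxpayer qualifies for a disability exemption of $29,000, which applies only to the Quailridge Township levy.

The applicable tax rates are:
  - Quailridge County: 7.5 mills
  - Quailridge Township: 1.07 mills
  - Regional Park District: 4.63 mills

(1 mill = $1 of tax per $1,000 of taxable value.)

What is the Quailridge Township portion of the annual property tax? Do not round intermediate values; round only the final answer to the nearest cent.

$55.99

Assessed value = $774,540 × 0.105 = $81,326.7
Quailridge Township taxable value = $81,326.7 − $29,000 = $52,326.7
Quailridge Township levy = $52,326.7 × 0.00107 = $55.989569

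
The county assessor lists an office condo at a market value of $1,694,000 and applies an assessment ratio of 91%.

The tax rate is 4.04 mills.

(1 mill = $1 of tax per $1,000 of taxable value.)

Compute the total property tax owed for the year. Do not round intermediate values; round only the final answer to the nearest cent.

$6,227.82

Assessed value = $1,694,000 × 0.91 = $1,541,540
Tax = $1,541,540 × 0.00404 = $6,227.8216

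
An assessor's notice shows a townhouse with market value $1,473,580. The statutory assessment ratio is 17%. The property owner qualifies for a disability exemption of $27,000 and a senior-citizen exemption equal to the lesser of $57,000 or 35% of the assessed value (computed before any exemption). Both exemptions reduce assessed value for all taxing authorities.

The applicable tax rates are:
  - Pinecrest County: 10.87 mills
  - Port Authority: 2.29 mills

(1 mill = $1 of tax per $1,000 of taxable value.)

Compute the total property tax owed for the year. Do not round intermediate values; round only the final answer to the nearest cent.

Assessed value = $1,473,580 × 0.17 = $250,508.6
Senior-citizen exemption = min($57,000, 35% × $250,508.6) = min($57,000, $87,678.01) = $57,000 (dollar cap binds)
Taxable value = $250,508.6 − $27,000 − $57,000 = $166,508.6
Pinecrest County: $166,508.6 × 0.01087 = $1,809.948482
Port Authority: $166,508.6 × 0.00229 = $381.304694
Total = $2,191.253176

$2,191.25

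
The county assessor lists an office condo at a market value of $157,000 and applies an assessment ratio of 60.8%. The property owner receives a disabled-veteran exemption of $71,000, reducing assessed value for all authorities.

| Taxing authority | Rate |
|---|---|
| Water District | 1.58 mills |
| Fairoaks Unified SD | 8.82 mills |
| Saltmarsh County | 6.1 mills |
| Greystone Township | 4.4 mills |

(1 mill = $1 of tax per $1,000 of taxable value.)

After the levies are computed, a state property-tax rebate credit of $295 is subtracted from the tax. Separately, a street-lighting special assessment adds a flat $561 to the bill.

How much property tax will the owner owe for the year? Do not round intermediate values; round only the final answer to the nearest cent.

$777.13

Assessed value = $157,000 × 0.608 = $95,456
Taxable value = $95,456 − $71,000 = $24,456
Water District: $24,456 × 0.00158 = $38.64048
Fairoaks Unified SD: $24,456 × 0.00882 = $215.70192
Saltmarsh County: $24,456 × 0.0061 = $149.1816
Greystone Township: $24,456 × 0.0044 = $107.6064
Levies subtotal = $511.1304
After credit = $511.1304 − $295 = $216.1304
Total = $216.1304 + $561 = $777.1304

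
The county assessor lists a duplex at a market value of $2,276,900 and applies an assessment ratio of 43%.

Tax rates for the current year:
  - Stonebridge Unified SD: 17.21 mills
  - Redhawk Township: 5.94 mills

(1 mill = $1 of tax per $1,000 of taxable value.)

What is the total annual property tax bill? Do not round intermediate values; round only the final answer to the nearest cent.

Assessed value = $2,276,900 × 0.43 = $979,067
Stonebridge Unified SD: $979,067 × 0.01721 = $16,849.74307
Redhawk Township: $979,067 × 0.00594 = $5,815.65798
Total = $16,849.74307 + $5,815.65798 = $22,665.40105

$22,665.40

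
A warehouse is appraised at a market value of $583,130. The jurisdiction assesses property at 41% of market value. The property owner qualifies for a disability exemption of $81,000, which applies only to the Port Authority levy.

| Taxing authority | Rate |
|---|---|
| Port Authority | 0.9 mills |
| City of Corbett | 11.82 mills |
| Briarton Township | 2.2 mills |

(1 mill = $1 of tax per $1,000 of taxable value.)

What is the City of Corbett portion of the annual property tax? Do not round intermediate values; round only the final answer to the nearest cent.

$2,825.96

Assessed value = $583,130 × 0.41 = $239,083.3
City of Corbett taxable value = $239,083.3 (exemption does not apply)
City of Corbett levy = $239,083.3 × 0.01182 = $2,825.964606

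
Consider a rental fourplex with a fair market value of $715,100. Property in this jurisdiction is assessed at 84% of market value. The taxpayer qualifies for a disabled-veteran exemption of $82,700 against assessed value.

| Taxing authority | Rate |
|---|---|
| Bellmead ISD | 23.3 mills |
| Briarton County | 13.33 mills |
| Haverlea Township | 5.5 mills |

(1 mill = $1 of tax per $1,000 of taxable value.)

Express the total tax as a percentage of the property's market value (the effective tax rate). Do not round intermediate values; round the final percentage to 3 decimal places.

3.052%

Assessed value = $715,100 × 0.84 = $600,684
Taxable value = $600,684 − $82,700 = $517,984
Bellmead ISD: $517,984 × 0.0233 = $12,069.0272
Briarton County: $517,984 × 0.01333 = $6,904.72672
Haverlea Township: $517,984 × 0.0055 = $2,848.912
Total tax = $21,822.66592
Effective rate = $21,822.66592 ÷ $715,100 = 3.052% of market value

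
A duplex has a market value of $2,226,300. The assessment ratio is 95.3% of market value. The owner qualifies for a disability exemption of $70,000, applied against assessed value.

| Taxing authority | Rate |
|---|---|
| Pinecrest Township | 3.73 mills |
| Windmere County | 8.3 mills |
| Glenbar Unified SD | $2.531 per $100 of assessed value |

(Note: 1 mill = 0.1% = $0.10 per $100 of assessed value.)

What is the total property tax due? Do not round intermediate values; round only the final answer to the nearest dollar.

$76,609

Assessed value = $2,226,300 × 0.953 = $2,121,663.9
Taxable value = $2,121,663.9 − $70,000 = $2,051,663.9
Pinecrest Township: $2,051,663.9 × 0.00373 = $7,652.706347
Windmere County: $2,051,663.9 × 0.0083 = $17,028.81037
Glenbar Unified SD: $2,051,663.9 × 0.02531 = $51,927.613309
Total = $76,609.130026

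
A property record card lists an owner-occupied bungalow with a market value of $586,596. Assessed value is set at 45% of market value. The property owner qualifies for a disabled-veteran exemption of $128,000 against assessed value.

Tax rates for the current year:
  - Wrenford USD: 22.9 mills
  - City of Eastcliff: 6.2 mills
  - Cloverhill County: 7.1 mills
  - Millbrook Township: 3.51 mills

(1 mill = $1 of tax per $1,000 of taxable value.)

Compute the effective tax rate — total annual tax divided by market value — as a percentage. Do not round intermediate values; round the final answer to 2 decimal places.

Assessed value = $586,596 × 0.45 = $263,968.2
Taxable value = $263,968.2 − $128,000 = $135,968.2
Wrenford USD: $135,968.2 × 0.0229 = $3,113.67178
City of Eastcliff: $135,968.2 × 0.0062 = $843.00284
Cloverhill County: $135,968.2 × 0.0071 = $965.37422
Millbrook Township: $135,968.2 × 0.00351 = $477.248382
Total tax = $5,399.297222
Effective rate = $5,399.297222 ÷ $586,596 = 0.92% of market value

0.92%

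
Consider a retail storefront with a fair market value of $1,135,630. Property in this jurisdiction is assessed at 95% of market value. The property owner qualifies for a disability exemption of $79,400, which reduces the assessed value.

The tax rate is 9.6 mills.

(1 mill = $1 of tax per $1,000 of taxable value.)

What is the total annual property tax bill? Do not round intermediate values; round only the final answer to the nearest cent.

$9,594.71

Assessed value = $1,135,630 × 0.95 = $1,078,848.5
Taxable value = $1,078,848.5 − $79,400 = $999,448.5
Tax = $999,448.5 × 0.0096 = $9,594.7056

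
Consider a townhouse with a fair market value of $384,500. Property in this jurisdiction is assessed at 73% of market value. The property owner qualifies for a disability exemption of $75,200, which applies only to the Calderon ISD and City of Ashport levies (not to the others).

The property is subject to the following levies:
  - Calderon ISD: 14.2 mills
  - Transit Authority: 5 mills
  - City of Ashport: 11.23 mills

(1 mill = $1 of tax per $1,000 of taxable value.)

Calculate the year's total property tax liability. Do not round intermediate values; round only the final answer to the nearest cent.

$6,628.91

Assessed value = $384,500 × 0.73 = $280,685
Calderon ISD: ($280,685 − $75,200) × 0.0142 = $205,485 × 0.0142 = $2,917.887
Transit Authority: $280,685 × 0.005 = $1,403.425
City of Ashport: ($280,685 − $75,200) × 0.01123 = $205,485 × 0.01123 = $2,307.59655
Total = $6,628.90855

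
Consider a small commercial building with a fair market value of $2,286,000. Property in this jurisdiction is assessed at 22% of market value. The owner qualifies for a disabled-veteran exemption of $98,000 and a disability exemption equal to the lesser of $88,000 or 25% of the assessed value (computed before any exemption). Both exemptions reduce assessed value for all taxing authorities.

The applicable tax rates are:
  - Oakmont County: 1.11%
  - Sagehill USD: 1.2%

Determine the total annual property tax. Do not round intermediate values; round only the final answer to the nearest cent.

$7,320.85

Assessed value = $2,286,000 × 0.22 = $502,920
Disability exemption = min($88,000, 25% × $502,920) = min($88,000, $125,730) = $88,000 (dollar cap binds)
Taxable value = $502,920 − $98,000 − $88,000 = $316,920
Oakmont County: $316,920 × 0.0111 = $3,517.812
Sagehill USD: $316,920 × 0.012 = $3,803.04
Total = $7,320.852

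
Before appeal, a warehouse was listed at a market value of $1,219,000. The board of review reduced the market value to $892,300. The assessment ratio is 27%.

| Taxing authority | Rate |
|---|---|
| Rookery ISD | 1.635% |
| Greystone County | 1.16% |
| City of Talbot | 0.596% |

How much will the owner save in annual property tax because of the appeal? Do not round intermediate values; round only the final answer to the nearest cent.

Old assessed value = $1,219,000 × 0.27 = $329,130
New assessed value = $892,300 × 0.27 = $240,921
Combined rate = 0.01635 + 0.0116 + 0.00596 = 0.03391
Old tax = $329,130 × 0.03391 = $11,160.7983
New tax = $240,921 × 0.03391 = $8,169.63111
Reduction = $11,160.7983 − $8,169.63111 = $2,991.16719

$2,991.17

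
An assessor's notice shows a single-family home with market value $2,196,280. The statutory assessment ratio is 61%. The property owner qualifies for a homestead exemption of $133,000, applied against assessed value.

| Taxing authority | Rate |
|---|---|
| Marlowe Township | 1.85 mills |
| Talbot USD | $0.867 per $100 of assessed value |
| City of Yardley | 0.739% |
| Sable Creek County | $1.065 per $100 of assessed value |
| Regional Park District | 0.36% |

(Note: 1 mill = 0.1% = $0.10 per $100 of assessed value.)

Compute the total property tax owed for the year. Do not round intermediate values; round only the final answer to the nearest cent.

Assessed value = $2,196,280 × 0.61 = $1,339,730.8
Taxable value = $1,339,730.8 − $133,000 = $1,206,730.8
Marlowe Township: $1,206,730.8 × 0.00185 = $2,232.45198
Talbot USD: $1,206,730.8 × 0.00867 = $10,462.356036
City of Yardley: $1,206,730.8 × 0.00739 = $8,917.740612
Sable Creek County: $1,206,730.8 × 0.01065 = $12,851.68302
Regional Park District: $1,206,730.8 × 0.0036 = $4,344.23088
Total = $38,808.462528

$38,808.46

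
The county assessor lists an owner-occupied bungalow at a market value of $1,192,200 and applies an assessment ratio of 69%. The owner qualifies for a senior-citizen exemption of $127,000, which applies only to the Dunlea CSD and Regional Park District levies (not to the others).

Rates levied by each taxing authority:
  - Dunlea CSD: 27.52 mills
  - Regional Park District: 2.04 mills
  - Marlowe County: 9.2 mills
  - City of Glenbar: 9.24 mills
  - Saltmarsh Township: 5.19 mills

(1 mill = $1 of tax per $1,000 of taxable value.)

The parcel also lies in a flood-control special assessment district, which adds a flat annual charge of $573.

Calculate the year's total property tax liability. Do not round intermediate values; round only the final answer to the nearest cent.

Assessed value = $1,192,200 × 0.69 = $822,618
Dunlea CSD: ($822,618 − $127,000) × 0.02752 = $695,618 × 0.02752 = $19,143.40736
Regional Park District: ($822,618 − $127,000) × 0.00204 = $695,618 × 0.00204 = $1,419.06072
Marlowe County: $822,618 × 0.0092 = $7,568.0856
City of Glenbar: $822,618 × 0.00924 = $7,600.99032
Saltmarsh Township: $822,618 × 0.00519 = $4,269.38742
Levies subtotal = $40,000.93142
Total = $40,000.93142 + $573 = $40,573.93142

$40,573.93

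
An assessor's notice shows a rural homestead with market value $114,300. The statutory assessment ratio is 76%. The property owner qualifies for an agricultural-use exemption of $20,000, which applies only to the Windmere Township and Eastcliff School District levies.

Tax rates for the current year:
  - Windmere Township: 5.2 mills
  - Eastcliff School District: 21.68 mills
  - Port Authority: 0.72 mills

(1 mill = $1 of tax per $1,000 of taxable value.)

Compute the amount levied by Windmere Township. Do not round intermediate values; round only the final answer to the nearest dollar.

Assessed value = $114,300 × 0.76 = $86,868
Windmere Township taxable value = $86,868 − $20,000 = $66,868
Windmere Township levy = $66,868 × 0.0052 = $347.7136

$348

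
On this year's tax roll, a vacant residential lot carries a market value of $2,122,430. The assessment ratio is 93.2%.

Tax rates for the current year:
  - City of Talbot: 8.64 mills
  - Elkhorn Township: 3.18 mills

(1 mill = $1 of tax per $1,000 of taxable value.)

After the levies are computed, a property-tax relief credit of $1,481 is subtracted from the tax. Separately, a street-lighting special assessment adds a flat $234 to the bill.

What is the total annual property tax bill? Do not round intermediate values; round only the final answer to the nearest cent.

Assessed value = $2,122,430 × 0.932 = $1,978,104.76
City of Talbot: $1,978,104.76 × 0.00864 = $17,090.8251264
Elkhorn Township: $1,978,104.76 × 0.00318 = $6,290.3731368
Levies subtotal = $23,381.1982632
After credit = $23,381.1982632 − $1,481 = $21,900.1982632
Total = $21,900.1982632 + $234 = $22,134.1982632

$22,134.20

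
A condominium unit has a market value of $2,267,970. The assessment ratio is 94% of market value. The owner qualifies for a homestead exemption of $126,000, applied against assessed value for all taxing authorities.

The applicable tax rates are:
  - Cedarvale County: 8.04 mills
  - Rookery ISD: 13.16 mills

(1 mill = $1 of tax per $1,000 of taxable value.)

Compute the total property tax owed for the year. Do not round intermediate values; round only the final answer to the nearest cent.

Assessed value = $2,267,970 × 0.94 = $2,131,891.8
Taxable value = $2,131,891.8 − $126,000 = $2,005,891.8
Cedarvale County: $2,005,891.8 × 0.00804 = $16,127.370072
Rookery ISD: $2,005,891.8 × 0.01316 = $26,397.536088
Total = $16,127.370072 + $26,397.536088 = $42,524.90616

$42,524.91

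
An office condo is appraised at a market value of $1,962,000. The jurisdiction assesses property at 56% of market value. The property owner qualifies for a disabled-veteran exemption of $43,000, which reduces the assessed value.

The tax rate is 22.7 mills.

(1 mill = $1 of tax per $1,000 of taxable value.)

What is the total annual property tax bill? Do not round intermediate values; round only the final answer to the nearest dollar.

Assessed value = $1,962,000 × 0.56 = $1,098,720
Taxable value = $1,098,720 − $43,000 = $1,055,720
Tax = $1,055,720 × 0.0227 = $23,964.844

$23,965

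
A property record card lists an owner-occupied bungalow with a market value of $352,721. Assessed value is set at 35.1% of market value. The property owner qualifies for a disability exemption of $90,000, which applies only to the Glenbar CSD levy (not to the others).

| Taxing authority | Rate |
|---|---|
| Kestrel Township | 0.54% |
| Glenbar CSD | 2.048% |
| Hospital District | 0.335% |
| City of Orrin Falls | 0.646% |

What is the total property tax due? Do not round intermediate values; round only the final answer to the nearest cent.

Assessed value = $352,721 × 0.351 = $123,805.071
Kestrel Township: $123,805.071 × 0.0054 = $668.5473834
Glenbar CSD: ($123,805.071 − $90,000) × 0.02048 = $33,805.071 × 0.02048 = $692.32785408
Hospital District: $123,805.071 × 0.00335 = $414.74698785
City of Orrin Falls: $123,805.071 × 0.00646 = $799.78075866
Total = $2,575.40298399

$2,575.40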